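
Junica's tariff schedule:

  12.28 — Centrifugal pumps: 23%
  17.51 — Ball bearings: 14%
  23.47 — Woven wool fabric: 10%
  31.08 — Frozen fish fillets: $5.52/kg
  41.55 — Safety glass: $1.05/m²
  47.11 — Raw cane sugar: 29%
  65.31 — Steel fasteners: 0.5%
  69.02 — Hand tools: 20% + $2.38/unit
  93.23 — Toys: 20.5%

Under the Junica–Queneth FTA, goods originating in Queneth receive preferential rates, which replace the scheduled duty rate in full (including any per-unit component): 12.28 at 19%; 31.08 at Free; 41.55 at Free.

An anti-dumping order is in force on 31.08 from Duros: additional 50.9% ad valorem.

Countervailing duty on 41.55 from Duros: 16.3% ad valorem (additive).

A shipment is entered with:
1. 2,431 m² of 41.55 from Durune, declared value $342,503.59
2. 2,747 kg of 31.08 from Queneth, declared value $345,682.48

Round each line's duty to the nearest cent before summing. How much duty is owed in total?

$2,552.55

Line 1 (41.55, Durune, 2,431 m², $342,503.59):
Base rate for 41.55 is $1.05/m².
41.55 has an FTA preferential rate, but origin Durune is not Queneth; base rate stands.
The additional-duty order on 41.55 targets Duros, not Durune; it does not apply.
Duty = 2,431 × $1.05 = $2,552.55.
Line 2 (31.08, Queneth, 2,747 kg, $345,682.48):
Base rate for 31.08 is $5.52/kg.
Origin Queneth qualifies under the Junica–Queneth agreement and 31.08 is covered: preferential rate Free applies instead.
The additional-duty order on 31.08 targets Duros, not Queneth; it does not apply.
Duty = $345,682.48 × 0% = $0.00.
Total = $2,552.55 + $0.00 = $2,552.55.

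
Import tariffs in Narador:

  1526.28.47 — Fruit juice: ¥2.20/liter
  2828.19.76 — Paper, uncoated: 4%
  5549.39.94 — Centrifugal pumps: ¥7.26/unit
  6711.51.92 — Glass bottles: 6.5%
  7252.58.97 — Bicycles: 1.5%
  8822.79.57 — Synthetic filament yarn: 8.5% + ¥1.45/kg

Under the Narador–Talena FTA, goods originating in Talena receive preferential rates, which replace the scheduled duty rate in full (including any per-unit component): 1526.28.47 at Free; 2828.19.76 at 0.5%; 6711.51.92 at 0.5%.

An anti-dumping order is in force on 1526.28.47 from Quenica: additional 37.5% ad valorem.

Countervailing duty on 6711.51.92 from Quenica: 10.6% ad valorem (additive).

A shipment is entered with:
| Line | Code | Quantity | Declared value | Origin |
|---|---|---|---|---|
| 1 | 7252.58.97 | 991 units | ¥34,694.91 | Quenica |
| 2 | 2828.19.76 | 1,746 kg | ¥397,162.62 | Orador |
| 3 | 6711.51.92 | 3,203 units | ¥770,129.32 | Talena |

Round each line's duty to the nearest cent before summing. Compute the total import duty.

¥20,257.57

Line 1 (7252.58.97, Quenica, 991 units, ¥34,694.91):
Base rate for 7252.58.97 is 1.5%.
Duty = ¥34,694.91 × 1.5% = ¥520.42.
Line 2 (2828.19.76, Orador, 1,746 kg, ¥397,162.62):
Base rate for 2828.19.76 is 4%.
2828.19.76 has an FTA preferential rate, but origin Orador is not Talena; base rate stands.
Duty = ¥397,162.62 × 4% = ¥15,886.50.
Line 3 (6711.51.92, Talena, 3,203 units, ¥770,129.32):
Base rate for 6711.51.92 is 6.5%.
Origin Talena qualifies under the Narador–Talena agreement and 6711.51.92 is covered: preferential rate 0.5% applies instead.
The additional-duty order on 6711.51.92 targets Quenica, not Talena; it does not apply.
Duty = ¥770,129.32 × 0.5% = ¥3,850.65.
Total = ¥520.42 + ¥15,886.50 + ¥3,850.65 = ¥20,257.57.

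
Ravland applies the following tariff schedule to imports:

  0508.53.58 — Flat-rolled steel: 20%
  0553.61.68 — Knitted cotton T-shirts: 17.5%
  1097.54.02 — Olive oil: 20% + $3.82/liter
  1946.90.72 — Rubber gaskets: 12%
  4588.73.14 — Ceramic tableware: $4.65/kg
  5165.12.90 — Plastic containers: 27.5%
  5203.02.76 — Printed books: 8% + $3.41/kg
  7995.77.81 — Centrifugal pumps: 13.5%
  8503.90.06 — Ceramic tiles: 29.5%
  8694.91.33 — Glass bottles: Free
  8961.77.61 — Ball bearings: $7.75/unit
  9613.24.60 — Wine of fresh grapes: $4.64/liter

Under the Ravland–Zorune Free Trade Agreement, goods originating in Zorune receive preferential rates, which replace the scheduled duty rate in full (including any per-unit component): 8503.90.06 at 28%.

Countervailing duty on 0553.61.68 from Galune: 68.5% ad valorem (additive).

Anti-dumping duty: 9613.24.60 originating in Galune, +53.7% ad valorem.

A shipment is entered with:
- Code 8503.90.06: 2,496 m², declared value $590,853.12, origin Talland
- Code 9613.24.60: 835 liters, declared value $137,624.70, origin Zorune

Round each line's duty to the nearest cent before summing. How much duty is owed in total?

Line 1 (8503.90.06, Talland, 2,496 m², $590,853.12):
Base rate for 8503.90.06 is 29.5%.
8503.90.06 has an FTA preferential rate, but origin Talland is not Zorune; base rate stands.
Duty = $590,853.12 × 29.5% = $174,301.67.
Line 2 (9613.24.60, Zorune, 835 liters, $137,624.70):
Base rate for 9613.24.60 is $4.64/liter.
Origin Zorune is the FTA partner but 9613.24.60 is not on the preference list; base rate stands.
The additional-duty order on 9613.24.60 targets Galune, not Zorune; it does not apply.
Duty = 835 × $4.64 = $3,874.40.
Total = $174,301.67 + $3,874.40 = $178,176.07.

$178,176.07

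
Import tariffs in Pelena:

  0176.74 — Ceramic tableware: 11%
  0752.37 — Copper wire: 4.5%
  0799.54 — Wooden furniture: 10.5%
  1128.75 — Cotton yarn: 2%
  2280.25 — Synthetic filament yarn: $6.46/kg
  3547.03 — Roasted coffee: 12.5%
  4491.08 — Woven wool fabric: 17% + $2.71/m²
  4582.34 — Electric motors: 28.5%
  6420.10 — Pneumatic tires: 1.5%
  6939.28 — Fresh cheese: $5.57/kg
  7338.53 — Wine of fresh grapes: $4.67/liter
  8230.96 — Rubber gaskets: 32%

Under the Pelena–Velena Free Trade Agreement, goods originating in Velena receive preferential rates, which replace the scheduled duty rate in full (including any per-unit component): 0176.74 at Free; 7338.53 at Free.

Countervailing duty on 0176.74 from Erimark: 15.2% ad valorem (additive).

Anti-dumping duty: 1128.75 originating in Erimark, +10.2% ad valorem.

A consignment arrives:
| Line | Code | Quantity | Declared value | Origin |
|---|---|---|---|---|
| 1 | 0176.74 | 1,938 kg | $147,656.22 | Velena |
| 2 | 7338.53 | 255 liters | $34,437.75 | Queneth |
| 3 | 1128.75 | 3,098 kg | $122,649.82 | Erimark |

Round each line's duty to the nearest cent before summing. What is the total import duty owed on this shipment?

Line 1 (0176.74, Velena, 1,938 kg, $147,656.22):
Base rate for 0176.74 is 11%.
Origin Velena qualifies under the Pelena–Velena agreement and 0176.74 is covered: preferential rate Free applies instead.
The additional-duty order on 0176.74 targets Erimark, not Velena; it does not apply.
Duty = $147,656.22 × 0% = $0.00.
Line 2 (7338.53, Queneth, 255 liters, $34,437.75):
Base rate for 7338.53 is $4.67/liter.
7338.53 has an FTA preferential rate, but origin Queneth is not Velena; base rate stands.
Duty = 255 × $4.67 = $1,190.85.
Line 3 (1128.75, Erimark, 3,098 kg, $122,649.82):
Base rate for 1128.75 is 2%.
Additional duty on 1128.75 from Erimark: +10.2%. Applied ad valorem rate: 2% + 10.2% = 12.2%.
Duty = $122,649.82 × 12.2% = $14,963.28.
Total = $0.00 + $1,190.85 + $14,963.28 = $16,154.13.

$16,154.13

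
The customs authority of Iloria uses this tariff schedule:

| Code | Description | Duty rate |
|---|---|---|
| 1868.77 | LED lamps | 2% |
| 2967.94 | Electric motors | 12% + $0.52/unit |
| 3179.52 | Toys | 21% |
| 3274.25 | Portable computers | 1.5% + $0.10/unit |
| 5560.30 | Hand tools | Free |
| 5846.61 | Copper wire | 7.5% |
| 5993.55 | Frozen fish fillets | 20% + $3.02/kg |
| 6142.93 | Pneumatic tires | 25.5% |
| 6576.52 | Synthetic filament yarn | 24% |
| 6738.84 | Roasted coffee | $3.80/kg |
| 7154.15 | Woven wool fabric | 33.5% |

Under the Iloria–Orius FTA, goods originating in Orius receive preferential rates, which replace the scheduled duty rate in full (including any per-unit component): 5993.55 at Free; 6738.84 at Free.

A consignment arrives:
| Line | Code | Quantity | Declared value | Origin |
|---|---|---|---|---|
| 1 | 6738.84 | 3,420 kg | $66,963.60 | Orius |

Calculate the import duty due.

Line 1 (6738.84, Orius, 3,420 kg, $66,963.60):
Base rate for 6738.84 is $3.80/kg.
Origin Orius qualifies under the Iloria–Orius agreement and 6738.84 is covered: preferential rate Free applies instead.
Duty = $66,963.60 × 0% = $0.00.

$0.00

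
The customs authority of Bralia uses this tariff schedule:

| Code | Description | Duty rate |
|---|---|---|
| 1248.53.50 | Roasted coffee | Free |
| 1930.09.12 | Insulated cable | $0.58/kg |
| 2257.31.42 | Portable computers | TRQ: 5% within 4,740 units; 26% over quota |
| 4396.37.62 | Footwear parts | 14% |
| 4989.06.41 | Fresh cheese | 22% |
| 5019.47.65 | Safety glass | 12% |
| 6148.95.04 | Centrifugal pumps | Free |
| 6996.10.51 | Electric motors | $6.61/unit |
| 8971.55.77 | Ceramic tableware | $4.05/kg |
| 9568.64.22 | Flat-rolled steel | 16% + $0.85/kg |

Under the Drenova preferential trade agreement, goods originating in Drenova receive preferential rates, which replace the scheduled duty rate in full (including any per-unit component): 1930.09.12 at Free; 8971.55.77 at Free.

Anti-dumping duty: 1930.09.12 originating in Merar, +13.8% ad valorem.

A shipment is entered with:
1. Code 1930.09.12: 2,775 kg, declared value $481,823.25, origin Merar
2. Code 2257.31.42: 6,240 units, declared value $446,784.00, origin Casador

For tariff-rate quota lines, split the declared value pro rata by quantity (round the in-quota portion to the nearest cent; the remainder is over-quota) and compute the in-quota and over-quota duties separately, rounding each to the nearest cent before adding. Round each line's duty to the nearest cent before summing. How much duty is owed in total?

$112,994.31

Line 1 (1930.09.12, Merar, 2,775 kg, $481,823.25):
Base rate for 1930.09.12 is $0.58/kg.
1930.09.12 has an FTA preferential rate, but origin Merar is not Drenova; base rate stands.
Additional duty on 1930.09.12 from Merar: +13.8% ad valorem. Applied ad valorem rate = 13.8%.
Duty = $481,823.25 × 13.8% + 2,775 × $0.58 = $68,101.11.
Line 2 (2257.31.42, Casador, 6,240 units, $446,784.00):
Code 2257.31.42 is under a tariff-rate quota (threshold 4,740 units). In-quota: 4,740 units at 5%; over-quota: 1,500 units at 26%.
Pro-rata value split: in-quota = $446,784.00 × 4,740/6,240 = $339,384.00; over-quota = $446,784.00 − $339,384.00 = $107,400.00.
In-quota duty = $339,384.00 × 5% = $16,969.20. Over-quota duty = $107,400.00 × 26% = $27,924.00.
Line duty = $16,969.20 + $27,924.00 = $44,893.20.
Total = $68,101.11 + $44,893.20 = $112,994.31.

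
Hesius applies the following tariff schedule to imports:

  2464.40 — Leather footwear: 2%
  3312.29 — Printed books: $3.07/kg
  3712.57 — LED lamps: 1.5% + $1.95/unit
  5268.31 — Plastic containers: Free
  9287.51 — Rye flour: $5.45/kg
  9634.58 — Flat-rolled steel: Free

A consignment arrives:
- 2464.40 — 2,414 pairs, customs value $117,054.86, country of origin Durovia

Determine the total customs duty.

$2,341.10

Line 1 (2464.40, Durovia, 2,414 pairs, $117,054.86):
Base rate for 2464.40 is 2%.
Duty = $117,054.86 × 2% = $2,341.10.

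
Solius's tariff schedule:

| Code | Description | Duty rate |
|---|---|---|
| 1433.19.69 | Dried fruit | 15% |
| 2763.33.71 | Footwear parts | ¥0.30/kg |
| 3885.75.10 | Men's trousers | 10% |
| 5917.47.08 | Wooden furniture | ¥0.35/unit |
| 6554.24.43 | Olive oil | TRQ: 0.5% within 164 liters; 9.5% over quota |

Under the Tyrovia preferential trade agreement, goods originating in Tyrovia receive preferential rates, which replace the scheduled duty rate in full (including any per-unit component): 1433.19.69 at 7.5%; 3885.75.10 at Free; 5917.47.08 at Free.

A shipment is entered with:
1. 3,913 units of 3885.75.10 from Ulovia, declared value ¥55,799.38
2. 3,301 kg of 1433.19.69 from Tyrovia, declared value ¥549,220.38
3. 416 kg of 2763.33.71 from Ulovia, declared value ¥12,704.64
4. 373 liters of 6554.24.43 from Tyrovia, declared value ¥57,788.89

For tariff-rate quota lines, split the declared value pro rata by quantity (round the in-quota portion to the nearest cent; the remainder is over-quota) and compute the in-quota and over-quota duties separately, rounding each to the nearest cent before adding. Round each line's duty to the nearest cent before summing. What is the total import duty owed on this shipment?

¥50,099.45

Line 1 (3885.75.10, Ulovia, 3,913 units, ¥55,799.38):
Base rate for 3885.75.10 is 10%.
3885.75.10 has an FTA preferential rate, but origin Ulovia is not Tyrovia; base rate stands.
Duty = ¥55,799.38 × 10% = ¥5,579.94.
Line 2 (1433.19.69, Tyrovia, 3,301 kg, ¥549,220.38):
Base rate for 1433.19.69 is 15%.
Origin Tyrovia qualifies under the Solius–Tyrovia agreement and 1433.19.69 is covered: preferential rate 7.5% applies instead.
Duty = ¥549,220.38 × 7.5% = ¥41,191.53.
Line 3 (2763.33.71, Ulovia, 416 kg, ¥12,704.64):
Base rate for 2763.33.71 is ¥0.30/kg.
Duty = 416 × ¥0.30 = ¥124.80.
Line 4 (6554.24.43, Tyrovia, 373 liters, ¥57,788.89):
Code 6554.24.43 is under a tariff-rate quota (threshold 164 liters). In-quota: 164 liters at 0.5%; over-quota: 209 liters at 9.5%.
Pro-rata value split: in-quota = ¥57,788.89 × 164/373 = ¥25,408.52; over-quota = ¥57,788.89 − ¥25,408.52 = ¥32,380.37.
In-quota duty = ¥25,408.52 × 0.5% = ¥127.04. Over-quota duty = ¥32,380.37 × 9.5% = ¥3,076.14.
Line duty = ¥127.04 + ¥3,076.14 = ¥3,203.18.
Total = ¥5,579.94 + ¥41,191.53 + ¥124.80 + ¥3,203.18 = ¥50,099.45.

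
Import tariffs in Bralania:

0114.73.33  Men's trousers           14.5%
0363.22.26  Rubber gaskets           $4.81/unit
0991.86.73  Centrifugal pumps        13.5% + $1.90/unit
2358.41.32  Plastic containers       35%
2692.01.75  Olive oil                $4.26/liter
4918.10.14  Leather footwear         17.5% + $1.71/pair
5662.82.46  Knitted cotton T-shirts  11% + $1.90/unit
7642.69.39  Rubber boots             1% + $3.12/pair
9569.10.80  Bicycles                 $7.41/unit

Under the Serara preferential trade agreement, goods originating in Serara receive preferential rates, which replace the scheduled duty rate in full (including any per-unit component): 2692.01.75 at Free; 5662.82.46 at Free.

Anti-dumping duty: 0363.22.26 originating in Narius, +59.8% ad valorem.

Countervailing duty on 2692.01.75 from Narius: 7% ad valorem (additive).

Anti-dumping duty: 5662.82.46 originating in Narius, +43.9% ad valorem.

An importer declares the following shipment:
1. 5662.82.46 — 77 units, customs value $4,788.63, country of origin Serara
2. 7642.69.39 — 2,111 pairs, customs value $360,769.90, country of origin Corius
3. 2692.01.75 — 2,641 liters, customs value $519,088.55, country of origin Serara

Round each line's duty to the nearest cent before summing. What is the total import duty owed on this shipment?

Line 1 (5662.82.46, Serara, 77 units, $4,788.63):
Base rate for 5662.82.46 is 11% + $1.90/unit.
Origin Serara qualifies under the Bralania–Serara agreement and 5662.82.46 is covered: preferential rate Free applies instead.
The additional-duty order on 5662.82.46 targets Narius, not Serara; it does not apply.
Duty = $4,788.63 × 0% = $0.00.
Line 2 (7642.69.39, Corius, 2,111 pairs, $360,769.90):
Base rate for 7642.69.39 is 1% + $3.12/pair.
Duty = $360,769.90 × 1% + 2,111 × $3.12 = $10,194.02.
Line 3 (2692.01.75, Serara, 2,641 liters, $519,088.55):
Base rate for 2692.01.75 is $4.26/liter.
Origin Serara qualifies under the Bralania–Serara agreement and 2692.01.75 is covered: preferential rate Free applies instead.
The additional-duty order on 2692.01.75 targets Narius, not Serara; it does not apply.
Duty = $519,088.55 × 0% = $0.00.
Total = $0.00 + $10,194.02 + $0.00 = $10,194.02.

$10,194.02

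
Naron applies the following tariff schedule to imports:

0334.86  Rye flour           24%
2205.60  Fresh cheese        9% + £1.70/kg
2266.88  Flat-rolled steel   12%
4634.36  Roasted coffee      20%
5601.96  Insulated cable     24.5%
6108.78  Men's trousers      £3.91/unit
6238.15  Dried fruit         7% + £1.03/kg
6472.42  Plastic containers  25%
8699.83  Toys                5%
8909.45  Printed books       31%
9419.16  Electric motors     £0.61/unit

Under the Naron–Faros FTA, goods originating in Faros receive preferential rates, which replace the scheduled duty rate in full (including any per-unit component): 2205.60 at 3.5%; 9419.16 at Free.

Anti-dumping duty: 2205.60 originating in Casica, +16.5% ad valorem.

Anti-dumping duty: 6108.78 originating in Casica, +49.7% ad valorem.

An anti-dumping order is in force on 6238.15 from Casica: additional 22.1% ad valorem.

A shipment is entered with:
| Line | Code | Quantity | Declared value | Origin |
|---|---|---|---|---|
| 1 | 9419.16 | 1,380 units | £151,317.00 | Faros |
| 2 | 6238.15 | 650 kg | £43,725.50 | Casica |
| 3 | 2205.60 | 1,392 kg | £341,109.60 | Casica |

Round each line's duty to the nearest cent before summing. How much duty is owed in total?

Line 1 (9419.16, Faros, 1,380 units, £151,317.00):
Base rate for 9419.16 is £0.61/unit.
Origin Faros qualifies under the Naron–Faros agreement and 9419.16 is covered: preferential rate Free applies instead.
Duty = £151,317.00 × 0% = £0.00.
Line 2 (6238.15, Casica, 650 kg, £43,725.50):
Base rate for 6238.15 is 7% + £1.03/kg.
Additional duty on 6238.15 from Casica: +22.1%. Applied ad valorem rate: 7% + 22.1% = 29.1%.
Duty = £43,725.50 × 29.1% + 650 × £1.03 = £13,393.62.
Line 3 (2205.60, Casica, 1,392 kg, £341,109.60):
Base rate for 2205.60 is 9% + £1.70/kg.
2205.60 has an FTA preferential rate, but origin Casica is not Faros; base rate stands.
Additional duty on 2205.60 from Casica: +16.5%. Applied ad valorem rate: 9% + 16.5% = 25.5%.
Duty = £341,109.60 × 25.5% + 1,392 × £1.70 = £89,349.35.
Total = £0.00 + £13,393.62 + £89,349.35 = £102,742.97.

£102,742.97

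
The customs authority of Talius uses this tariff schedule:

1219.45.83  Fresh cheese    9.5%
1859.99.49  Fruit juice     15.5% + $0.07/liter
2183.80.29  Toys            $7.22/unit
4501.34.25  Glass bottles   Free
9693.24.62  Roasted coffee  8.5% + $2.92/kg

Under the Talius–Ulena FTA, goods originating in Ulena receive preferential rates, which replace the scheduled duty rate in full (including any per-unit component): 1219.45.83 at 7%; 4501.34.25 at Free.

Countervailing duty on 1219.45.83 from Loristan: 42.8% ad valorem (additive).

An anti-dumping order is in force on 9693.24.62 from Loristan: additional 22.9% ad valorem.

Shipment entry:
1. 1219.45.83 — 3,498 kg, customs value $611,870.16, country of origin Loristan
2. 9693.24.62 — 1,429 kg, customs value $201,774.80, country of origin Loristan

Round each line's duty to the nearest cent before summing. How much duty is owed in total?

Line 1 (1219.45.83, Loristan, 3,498 kg, $611,870.16):
Base rate for 1219.45.83 is 9.5%.
1219.45.83 has an FTA preferential rate, but origin Loristan is not Ulena; base rate stands.
Additional duty on 1219.45.83 from Loristan: +42.8%. Applied ad valorem rate: 9.5% + 42.8% = 52.3%.
Duty = $611,870.16 × 52.3% = $320,008.09.
Line 2 (9693.24.62, Loristan, 1,429 kg, $201,774.80):
Base rate for 9693.24.62 is 8.5% + $2.92/kg.
Additional duty on 9693.24.62 from Loristan: +22.9%. Applied ad valorem rate: 8.5% + 22.9% = 31.4%.
Duty = $201,774.80 × 31.4% + 1,429 × $2.92 = $67,529.97.
Total = $320,008.09 + $67,529.97 = $387,538.06.

$387,538.06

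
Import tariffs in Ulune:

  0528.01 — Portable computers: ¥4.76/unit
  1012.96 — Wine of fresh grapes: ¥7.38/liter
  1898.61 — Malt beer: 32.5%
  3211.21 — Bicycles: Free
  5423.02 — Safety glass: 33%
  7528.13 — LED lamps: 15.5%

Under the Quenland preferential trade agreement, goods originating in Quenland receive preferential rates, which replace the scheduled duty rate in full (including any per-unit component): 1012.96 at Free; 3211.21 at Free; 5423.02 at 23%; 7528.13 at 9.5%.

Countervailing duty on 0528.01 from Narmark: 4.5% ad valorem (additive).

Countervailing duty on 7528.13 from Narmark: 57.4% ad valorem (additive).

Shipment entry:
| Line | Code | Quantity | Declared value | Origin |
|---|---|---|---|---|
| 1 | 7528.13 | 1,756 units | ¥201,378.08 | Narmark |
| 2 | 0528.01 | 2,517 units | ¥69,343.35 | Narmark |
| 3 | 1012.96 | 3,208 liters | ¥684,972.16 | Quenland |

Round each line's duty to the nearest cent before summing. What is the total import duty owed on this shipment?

¥161,905.99

Line 1 (7528.13, Narmark, 1,756 units, ¥201,378.08):
Base rate for 7528.13 is 15.5%.
7528.13 has an FTA preferential rate, but origin Narmark is not Quenland; base rate stands.
Additional duty on 7528.13 from Narmark: +57.4%. Applied ad valorem rate: 15.5% + 57.4% = 72.9%.
Duty = ¥201,378.08 × 72.9% = ¥146,804.62.
Line 2 (0528.01, Narmark, 2,517 units, ¥69,343.35):
Base rate for 0528.01 is ¥4.76/unit.
Additional duty on 0528.01 from Narmark: +4.5% ad valorem. Applied ad valorem rate = 4.5%.
Duty = ¥69,343.35 × 4.5% + 2,517 × ¥4.76 = ¥15,101.37.
Line 3 (1012.96, Quenland, 3,208 liters, ¥684,972.16):
Base rate for 1012.96 is ¥7.38/liter.
Origin Quenland qualifies under the Ulune–Quenland agreement and 1012.96 is covered: preferential rate Free applies instead.
Duty = ¥684,972.16 × 0% = ¥0.00.
Total = ¥146,804.62 + ¥15,101.37 + ¥0.00 = ¥161,905.99.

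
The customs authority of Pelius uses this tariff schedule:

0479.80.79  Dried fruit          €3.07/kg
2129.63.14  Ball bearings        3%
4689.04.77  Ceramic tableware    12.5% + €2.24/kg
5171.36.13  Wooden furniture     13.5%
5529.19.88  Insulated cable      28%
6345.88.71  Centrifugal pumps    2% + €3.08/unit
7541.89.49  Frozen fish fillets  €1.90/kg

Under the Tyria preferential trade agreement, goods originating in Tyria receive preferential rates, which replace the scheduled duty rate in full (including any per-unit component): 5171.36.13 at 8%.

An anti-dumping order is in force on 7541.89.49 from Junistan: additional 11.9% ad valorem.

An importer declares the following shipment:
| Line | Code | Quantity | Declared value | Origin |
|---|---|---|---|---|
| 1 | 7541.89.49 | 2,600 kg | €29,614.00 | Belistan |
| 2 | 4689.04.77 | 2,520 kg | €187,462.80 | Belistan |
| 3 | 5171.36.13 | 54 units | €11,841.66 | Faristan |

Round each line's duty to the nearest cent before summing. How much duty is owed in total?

€35,616.27

Line 1 (7541.89.49, Belistan, 2,600 kg, €29,614.00):
Base rate for 7541.89.49 is €1.90/kg.
The additional-duty order on 7541.89.49 targets Junistan, not Belistan; it does not apply.
Duty = 2,600 × €1.90 = €4,940.00.
Line 2 (4689.04.77, Belistan, 2,520 kg, €187,462.80):
Base rate for 4689.04.77 is 12.5% + €2.24/kg.
Duty = €187,462.80 × 12.5% + 2,520 × €2.24 = €29,077.65.
Line 3 (5171.36.13, Faristan, 54 units, €11,841.66):
Base rate for 5171.36.13 is 13.5%.
5171.36.13 has an FTA preferential rate, but origin Faristan is not Tyria; base rate stands.
Duty = €11,841.66 × 13.5% = €1,598.62.
Total = €4,940.00 + €29,077.65 + €1,598.62 = €35,616.27.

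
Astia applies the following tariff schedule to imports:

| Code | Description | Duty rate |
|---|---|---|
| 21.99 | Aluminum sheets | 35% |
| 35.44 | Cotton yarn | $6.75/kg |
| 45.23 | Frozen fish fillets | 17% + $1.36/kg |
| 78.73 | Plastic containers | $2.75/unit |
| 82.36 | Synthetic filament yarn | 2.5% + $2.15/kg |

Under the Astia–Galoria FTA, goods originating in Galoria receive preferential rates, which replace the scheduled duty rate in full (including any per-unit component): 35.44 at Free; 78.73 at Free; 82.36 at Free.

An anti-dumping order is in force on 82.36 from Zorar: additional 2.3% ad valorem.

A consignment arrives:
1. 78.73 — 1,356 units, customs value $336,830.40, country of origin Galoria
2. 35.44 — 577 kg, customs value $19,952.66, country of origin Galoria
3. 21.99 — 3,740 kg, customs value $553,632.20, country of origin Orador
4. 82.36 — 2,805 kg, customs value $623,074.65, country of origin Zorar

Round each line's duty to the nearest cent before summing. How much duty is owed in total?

Line 1 (78.73, Galoria, 1,356 units, $336,830.40):
Base rate for 78.73 is $2.75/unit.
Origin Galoria qualifies under the Astia–Galoria agreement and 78.73 is covered: preferential rate Free applies instead.
Duty = $336,830.40 × 0% = $0.00.
Line 2 (35.44, Galoria, 577 kg, $19,952.66):
Base rate for 35.44 is $6.75/kg.
Origin Galoria qualifies under the Astia–Galoria agreement and 35.44 is covered: preferential rate Free applies instead.
Duty = $19,952.66 × 0% = $0.00.
Line 3 (21.99, Orador, 3,740 kg, $553,632.20):
Base rate for 21.99 is 35%.
Duty = $553,632.20 × 35% = $193,771.27.
Line 4 (82.36, Zorar, 2,805 kg, $623,074.65):
Base rate for 82.36 is 2.5% + $2.15/kg.
82.36 has an FTA preferential rate, but origin Zorar is not Galoria; base rate stands.
Additional duty on 82.36 from Zorar: +2.3%. Applied ad valorem rate: 2.5% + 2.3% = 4.8%.
Duty = $623,074.65 × 4.8% + 2,805 × $2.15 = $35,938.33.
Total = $0.00 + $0.00 + $193,771.27 + $35,938.33 = $229,709.60.

$229,709.60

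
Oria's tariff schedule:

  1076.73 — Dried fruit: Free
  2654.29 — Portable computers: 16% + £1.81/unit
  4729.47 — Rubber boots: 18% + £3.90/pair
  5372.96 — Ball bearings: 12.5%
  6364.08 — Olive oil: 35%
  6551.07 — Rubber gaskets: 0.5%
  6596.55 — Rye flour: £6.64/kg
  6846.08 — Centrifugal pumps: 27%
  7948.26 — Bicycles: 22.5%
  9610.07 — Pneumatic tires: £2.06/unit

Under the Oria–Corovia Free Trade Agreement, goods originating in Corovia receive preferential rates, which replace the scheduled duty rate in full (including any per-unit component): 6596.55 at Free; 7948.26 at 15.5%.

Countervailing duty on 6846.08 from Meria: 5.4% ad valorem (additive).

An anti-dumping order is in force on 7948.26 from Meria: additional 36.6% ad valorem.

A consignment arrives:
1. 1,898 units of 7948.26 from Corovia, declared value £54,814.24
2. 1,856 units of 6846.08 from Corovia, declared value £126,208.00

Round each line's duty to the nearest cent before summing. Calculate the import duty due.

£42,572.37

Line 1 (7948.26, Corovia, 1,898 units, £54,814.24):
Base rate for 7948.26 is 22.5%.
Origin Corovia qualifies under the Oria–Corovia agreement and 7948.26 is covered: preferential rate 15.5% applies instead.
The additional-duty order on 7948.26 targets Meria, not Corovia; it does not apply.
Duty = £54,814.24 × 15.5% = £8,496.21.
Line 2 (6846.08, Corovia, 1,856 units, £126,208.00):
Base rate for 6846.08 is 27%.
Origin Corovia is the FTA partner but 6846.08 is not on the preference list; base rate stands.
The additional-duty order on 6846.08 targets Meria, not Corovia; it does not apply.
Duty = £126,208.00 × 27% = £34,076.16.
Total = £8,496.21 + £34,076.16 = £42,572.37.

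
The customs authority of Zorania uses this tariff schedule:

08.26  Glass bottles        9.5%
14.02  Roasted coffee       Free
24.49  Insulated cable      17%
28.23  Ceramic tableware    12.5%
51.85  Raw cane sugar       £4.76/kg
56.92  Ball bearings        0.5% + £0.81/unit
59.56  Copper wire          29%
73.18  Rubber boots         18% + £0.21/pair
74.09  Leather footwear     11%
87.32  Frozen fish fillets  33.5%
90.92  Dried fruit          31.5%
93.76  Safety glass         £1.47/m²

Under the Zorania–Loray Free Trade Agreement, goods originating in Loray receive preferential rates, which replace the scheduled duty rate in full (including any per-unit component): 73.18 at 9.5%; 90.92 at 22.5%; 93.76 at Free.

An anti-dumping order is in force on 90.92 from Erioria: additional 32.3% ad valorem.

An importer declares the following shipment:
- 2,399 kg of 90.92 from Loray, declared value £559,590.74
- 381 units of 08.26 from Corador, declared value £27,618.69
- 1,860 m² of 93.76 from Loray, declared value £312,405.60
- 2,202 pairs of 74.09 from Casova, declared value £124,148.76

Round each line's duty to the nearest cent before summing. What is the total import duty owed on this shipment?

Line 1 (90.92, Loray, 2,399 kg, £559,590.74):
Base rate for 90.92 is 31.5%.
Origin Loray qualifies under the Zorania–Loray agreement and 90.92 is covered: preferential rate 22.5% applies instead.
The additional-duty order on 90.92 targets Erioria, not Loray; it does not apply.
Duty = £559,590.74 × 22.5% = £125,907.92.
Line 2 (08.26, Corador, 381 units, £27,618.69):
Base rate for 08.26 is 9.5%.
Duty = £27,618.69 × 9.5% = £2,623.78.
Line 3 (93.76, Loray, 1,860 m², £312,405.60):
Base rate for 93.76 is £1.47/m².
Origin Loray qualifies under the Zorania–Loray agreement and 93.76 is covered: preferential rate Free applies instead.
Duty = £312,405.60 × 0% = £0.00.
Line 4 (74.09, Casova, 2,202 pairs, £124,148.76):
Base rate for 74.09 is 11%.
Duty = £124,148.76 × 11% = £13,656.36.
Total = £125,907.92 + £2,623.78 + £0.00 + £13,656.36 = £142,188.06.

£142,188.06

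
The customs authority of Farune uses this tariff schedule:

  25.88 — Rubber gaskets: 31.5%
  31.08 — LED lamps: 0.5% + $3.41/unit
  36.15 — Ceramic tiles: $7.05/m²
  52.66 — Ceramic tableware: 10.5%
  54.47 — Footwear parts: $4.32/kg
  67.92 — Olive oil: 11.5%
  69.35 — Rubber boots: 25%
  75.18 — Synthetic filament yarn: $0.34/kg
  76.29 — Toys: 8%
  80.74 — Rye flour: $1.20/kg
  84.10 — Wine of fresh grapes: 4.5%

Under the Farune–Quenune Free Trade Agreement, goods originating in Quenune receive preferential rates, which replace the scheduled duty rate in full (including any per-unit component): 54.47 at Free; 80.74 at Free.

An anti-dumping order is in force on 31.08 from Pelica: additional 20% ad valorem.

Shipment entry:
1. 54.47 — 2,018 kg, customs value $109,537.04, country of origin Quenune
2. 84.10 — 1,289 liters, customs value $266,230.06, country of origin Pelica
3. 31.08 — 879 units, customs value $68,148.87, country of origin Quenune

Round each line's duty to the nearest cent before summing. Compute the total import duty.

$15,318.48

Line 1 (54.47, Quenune, 2,018 kg, $109,537.04):
Base rate for 54.47 is $4.32/kg.
Origin Quenune qualifies under the Farune–Quenune agreement and 54.47 is covered: preferential rate Free applies instead.
Duty = $109,537.04 × 0% = $0.00.
Line 2 (84.10, Pelica, 1,289 liters, $266,230.06):
Base rate for 84.10 is 4.5%.
Duty = $266,230.06 × 4.5% = $11,980.35.
Line 3 (31.08, Quenune, 879 units, $68,148.87):
Base rate for 31.08 is 0.5% + $3.41/unit.
Origin Quenune is the FTA partner but 31.08 is not on the preference list; base rate stands.
The additional-duty order on 31.08 targets Pelica, not Quenune; it does not apply.
Duty = $68,148.87 × 0.5% + 879 × $3.41 = $3,338.13.
Total = $0.00 + $11,980.35 + $3,338.13 = $15,318.48.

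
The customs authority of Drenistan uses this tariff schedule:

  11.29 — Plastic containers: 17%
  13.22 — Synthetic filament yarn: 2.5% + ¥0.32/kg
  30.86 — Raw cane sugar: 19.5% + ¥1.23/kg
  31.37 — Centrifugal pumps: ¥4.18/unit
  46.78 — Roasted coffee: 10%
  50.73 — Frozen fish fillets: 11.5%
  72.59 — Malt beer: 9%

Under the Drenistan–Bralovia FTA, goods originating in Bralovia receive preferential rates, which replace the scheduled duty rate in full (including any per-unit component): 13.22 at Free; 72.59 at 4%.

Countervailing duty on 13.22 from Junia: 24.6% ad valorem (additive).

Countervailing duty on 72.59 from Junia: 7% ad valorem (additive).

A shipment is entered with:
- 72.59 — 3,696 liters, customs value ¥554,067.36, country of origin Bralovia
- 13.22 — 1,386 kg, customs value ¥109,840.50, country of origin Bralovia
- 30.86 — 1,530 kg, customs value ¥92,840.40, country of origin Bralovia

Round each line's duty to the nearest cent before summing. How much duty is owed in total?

Line 1 (72.59, Bralovia, 3,696 liters, ¥554,067.36):
Base rate for 72.59 is 9%.
Origin Bralovia qualifies under the Drenistan–Bralovia agreement and 72.59 is covered: preferential rate 4% applies instead.
The additional-duty order on 72.59 targets Junia, not Bralovia; it does not apply.
Duty = ¥554,067.36 × 4% = ¥22,162.69.
Line 2 (13.22, Bralovia, 1,386 kg, ¥109,840.50):
Base rate for 13.22 is 2.5% + ¥0.32/kg.
Origin Bralovia qualifies under the Drenistan–Bralovia agreement and 13.22 is covered: preferential rate Free applies instead.
The additional-duty order on 13.22 targets Junia, not Bralovia; it does not apply.
Duty = ¥109,840.50 × 0% = ¥0.00.
Line 3 (30.86, Bralovia, 1,530 kg, ¥92,840.40):
Base rate for 30.86 is 19.5% + ¥1.23/kg.
Origin Bralovia is the FTA partner but 30.86 is not on the preference list; base rate stands.
Duty = ¥92,840.40 × 19.5% + 1,530 × ¥1.23 = ¥19,985.78.
Total = ¥22,162.69 + ¥0.00 + ¥19,985.78 = ¥42,148.47.

¥42,148.47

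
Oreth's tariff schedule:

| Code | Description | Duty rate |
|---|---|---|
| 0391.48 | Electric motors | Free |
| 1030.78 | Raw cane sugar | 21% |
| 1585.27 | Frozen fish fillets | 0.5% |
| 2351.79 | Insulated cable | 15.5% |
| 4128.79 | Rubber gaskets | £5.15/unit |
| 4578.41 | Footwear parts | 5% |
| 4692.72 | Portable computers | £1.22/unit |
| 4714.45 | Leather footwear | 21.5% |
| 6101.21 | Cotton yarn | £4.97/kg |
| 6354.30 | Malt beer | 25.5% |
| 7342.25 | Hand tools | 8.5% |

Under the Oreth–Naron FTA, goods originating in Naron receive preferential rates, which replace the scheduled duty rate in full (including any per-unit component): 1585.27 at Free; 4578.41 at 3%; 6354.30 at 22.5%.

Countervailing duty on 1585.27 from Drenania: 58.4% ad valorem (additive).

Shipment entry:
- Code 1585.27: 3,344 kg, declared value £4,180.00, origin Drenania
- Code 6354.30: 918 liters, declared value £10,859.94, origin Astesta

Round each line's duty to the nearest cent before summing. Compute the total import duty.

£5,231.30

Line 1 (1585.27, Drenania, 3,344 kg, £4,180.00):
Base rate for 1585.27 is 0.5%.
1585.27 has an FTA preferential rate, but origin Drenania is not Naron; base rate stands.
Additional duty on 1585.27 from Drenania: +58.4%. Applied ad valorem rate: 0.5% + 58.4% = 58.9%.
Duty = £4,180.00 × 58.9% = £2,462.02.
Line 2 (6354.30, Astesta, 918 liters, £10,859.94):
Base rate for 6354.30 is 25.5%.
6354.30 has an FTA preferential rate, but origin Astesta is not Naron; base rate stands.
Duty = £10,859.94 × 25.5% = £2,769.28.
Total = £2,462.02 + £2,769.28 = £5,231.30.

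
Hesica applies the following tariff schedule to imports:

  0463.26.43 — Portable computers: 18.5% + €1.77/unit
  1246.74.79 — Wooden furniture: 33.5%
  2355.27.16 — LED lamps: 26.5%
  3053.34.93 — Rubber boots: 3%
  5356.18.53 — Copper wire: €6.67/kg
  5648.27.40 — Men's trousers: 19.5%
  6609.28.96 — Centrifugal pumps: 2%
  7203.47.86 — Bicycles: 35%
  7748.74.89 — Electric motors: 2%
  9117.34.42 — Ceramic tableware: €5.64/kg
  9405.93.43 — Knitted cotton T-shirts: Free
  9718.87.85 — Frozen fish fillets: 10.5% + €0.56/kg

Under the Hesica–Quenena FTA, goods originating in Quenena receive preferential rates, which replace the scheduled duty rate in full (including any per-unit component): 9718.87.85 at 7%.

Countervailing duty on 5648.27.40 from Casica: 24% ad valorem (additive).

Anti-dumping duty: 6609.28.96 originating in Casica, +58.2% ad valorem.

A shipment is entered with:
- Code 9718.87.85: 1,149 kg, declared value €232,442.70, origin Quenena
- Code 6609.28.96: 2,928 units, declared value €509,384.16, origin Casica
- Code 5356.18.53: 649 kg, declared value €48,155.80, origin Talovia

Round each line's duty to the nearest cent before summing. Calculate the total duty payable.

Line 1 (9718.87.85, Quenena, 1,149 kg, €232,442.70):
Base rate for 9718.87.85 is 10.5% + €0.56/kg.
Origin Quenena qualifies under the Hesica–Quenena agreement and 9718.87.85 is covered: preferential rate 7% applies instead.
Duty = €232,442.70 × 7% = €16,270.99.
Line 2 (6609.28.96, Casica, 2,928 units, €509,384.16):
Base rate for 6609.28.96 is 2%.
Additional duty on 6609.28.96 from Casica: +58.2%. Applied ad valorem rate: 2% + 58.2% = 60.2%.
Duty = €509,384.16 × 60.2% = €306,649.26.
Line 3 (5356.18.53, Talovia, 649 kg, €48,155.80):
Base rate for 5356.18.53 is €6.67/kg.
Duty = 649 × €6.67 = €4,328.83.
Total = €16,270.99 + €306,649.26 + €4,328.83 = €327,249.08.

€327,249.08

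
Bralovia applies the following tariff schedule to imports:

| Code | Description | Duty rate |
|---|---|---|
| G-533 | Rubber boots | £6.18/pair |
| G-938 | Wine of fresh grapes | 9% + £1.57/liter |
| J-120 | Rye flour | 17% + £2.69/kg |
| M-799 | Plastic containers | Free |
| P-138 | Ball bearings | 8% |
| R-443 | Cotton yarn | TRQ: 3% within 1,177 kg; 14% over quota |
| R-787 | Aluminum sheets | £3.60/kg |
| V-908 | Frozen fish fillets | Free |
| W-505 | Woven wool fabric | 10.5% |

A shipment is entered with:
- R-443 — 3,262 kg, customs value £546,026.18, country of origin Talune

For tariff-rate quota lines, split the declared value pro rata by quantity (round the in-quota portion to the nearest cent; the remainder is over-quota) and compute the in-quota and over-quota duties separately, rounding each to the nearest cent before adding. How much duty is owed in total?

£54,771.68

Line 1 (R-443, Talune, 3,262 kg, £546,026.18):
Code R-443 is under a tariff-rate quota (threshold 1,177 kg). In-quota: 1,177 kg at 3%; over-quota: 2,085 kg at 14%.
Pro-rata value split: in-quota = £546,026.18 × 1,177/3,262 = £197,018.03; over-quota = £546,026.18 − £197,018.03 = £349,008.15.
In-quota duty = £197,018.03 × 3% = £5,910.54. Over-quota duty = £349,008.15 × 14% = £48,861.14.
Line duty = £5,910.54 + £48,861.14 = £54,771.68.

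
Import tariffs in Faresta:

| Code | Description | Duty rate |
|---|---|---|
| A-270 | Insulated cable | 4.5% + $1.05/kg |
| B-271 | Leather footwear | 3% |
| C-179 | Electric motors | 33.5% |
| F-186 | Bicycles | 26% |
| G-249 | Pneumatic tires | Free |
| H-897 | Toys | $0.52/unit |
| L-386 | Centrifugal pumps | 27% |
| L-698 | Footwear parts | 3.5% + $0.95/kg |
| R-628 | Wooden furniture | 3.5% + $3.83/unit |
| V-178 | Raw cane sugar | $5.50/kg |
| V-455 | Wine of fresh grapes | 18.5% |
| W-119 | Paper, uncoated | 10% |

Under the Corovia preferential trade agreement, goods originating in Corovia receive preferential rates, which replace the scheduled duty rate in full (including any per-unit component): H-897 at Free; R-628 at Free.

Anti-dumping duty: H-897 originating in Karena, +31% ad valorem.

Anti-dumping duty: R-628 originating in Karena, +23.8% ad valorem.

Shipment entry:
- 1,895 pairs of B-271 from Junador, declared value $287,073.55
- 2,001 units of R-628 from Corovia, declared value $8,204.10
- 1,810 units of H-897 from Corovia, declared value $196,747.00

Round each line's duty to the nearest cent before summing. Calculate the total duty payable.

Line 1 (B-271, Junador, 1,895 pairs, $287,073.55):
Base rate for B-271 is 3%.
Duty = $287,073.55 × 3% = $8,612.21.
Line 2 (R-628, Corovia, 2,001 units, $8,204.10):
Base rate for R-628 is 3.5% + $3.83/unit.
Origin Corovia qualifies under the Faresta–Corovia agreement and R-628 is covered: preferential rate Free applies instead.
The additional-duty order on R-628 targets Karena, not Corovia; it does not apply.
Duty = $8,204.10 × 0% = $0.00.
Line 3 (H-897, Corovia, 1,810 units, $196,747.00):
Base rate for H-897 is $0.52/unit.
Origin Corovia qualifies under the Faresta–Corovia agreement and H-897 is covered: preferential rate Free applies instead.
The additional-duty order on H-897 targets Karena, not Corovia; it does not apply.
Duty = $196,747.00 × 0% = $0.00.
Total = $8,612.21 + $0.00 + $0.00 = $8,612.21.

$8,612.21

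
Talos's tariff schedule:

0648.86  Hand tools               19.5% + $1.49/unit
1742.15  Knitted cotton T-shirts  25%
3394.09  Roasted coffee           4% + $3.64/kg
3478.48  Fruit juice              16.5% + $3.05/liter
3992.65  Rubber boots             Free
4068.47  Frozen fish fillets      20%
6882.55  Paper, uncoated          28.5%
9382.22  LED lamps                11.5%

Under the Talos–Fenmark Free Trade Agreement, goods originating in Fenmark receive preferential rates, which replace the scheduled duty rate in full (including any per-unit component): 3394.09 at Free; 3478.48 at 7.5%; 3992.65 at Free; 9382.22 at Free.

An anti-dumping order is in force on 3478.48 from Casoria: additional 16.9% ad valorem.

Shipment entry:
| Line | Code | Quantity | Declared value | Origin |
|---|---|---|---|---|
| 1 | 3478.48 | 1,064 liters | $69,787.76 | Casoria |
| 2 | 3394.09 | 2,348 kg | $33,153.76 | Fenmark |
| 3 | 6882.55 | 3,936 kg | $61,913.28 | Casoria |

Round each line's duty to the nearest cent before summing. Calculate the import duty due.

$44,199.59

Line 1 (3478.48, Casoria, 1,064 liters, $69,787.76):
Base rate for 3478.48 is 16.5% + $3.05/liter.
3478.48 has an FTA preferential rate, but origin Casoria is not Fenmark; base rate stands.
Additional duty on 3478.48 from Casoria: +16.9%. Applied ad valorem rate: 16.5% + 16.9% = 33.4%.
Duty = $69,787.76 × 33.4% + 1,064 × $3.05 = $26,554.31.
Line 2 (3394.09, Fenmark, 2,348 kg, $33,153.76):
Base rate for 3394.09 is 4% + $3.64/kg.
Origin Fenmark qualifies under the Talos–Fenmark agreement and 3394.09 is covered: preferential rate Free applies instead.
Duty = $33,153.76 × 0% = $0.00.
Line 3 (6882.55, Casoria, 3,936 kg, $61,913.28):
Base rate for 6882.55 is 28.5%.
Duty = $61,913.28 × 28.5% = $17,645.28.
Total = $26,554.31 + $0.00 + $17,645.28 = $44,199.59.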